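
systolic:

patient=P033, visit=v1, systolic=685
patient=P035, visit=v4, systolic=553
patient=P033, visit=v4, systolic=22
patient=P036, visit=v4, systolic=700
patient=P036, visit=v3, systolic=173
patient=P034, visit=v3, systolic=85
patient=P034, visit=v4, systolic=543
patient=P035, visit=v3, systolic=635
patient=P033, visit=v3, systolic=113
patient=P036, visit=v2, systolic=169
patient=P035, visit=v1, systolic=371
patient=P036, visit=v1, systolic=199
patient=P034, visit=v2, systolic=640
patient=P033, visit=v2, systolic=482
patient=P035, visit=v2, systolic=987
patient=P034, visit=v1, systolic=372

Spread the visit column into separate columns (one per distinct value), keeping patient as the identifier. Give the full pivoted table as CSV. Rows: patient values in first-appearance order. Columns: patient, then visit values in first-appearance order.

Columns: patient plus the 4 distinct visit values (v1, v4, v3, v2).
For example, row P033 column v1 takes systolic=685 from the long row (P033, v1).

patient,v1,v4,v3,v2
P033,685,22,113,482
P035,371,553,635,987
P036,199,700,173,169
P034,372,543,85,640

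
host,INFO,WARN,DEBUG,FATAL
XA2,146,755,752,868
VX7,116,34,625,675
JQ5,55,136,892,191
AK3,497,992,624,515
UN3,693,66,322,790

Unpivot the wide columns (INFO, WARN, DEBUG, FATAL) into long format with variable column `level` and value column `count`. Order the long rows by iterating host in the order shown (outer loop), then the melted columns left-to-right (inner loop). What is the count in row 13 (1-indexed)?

497

20 rows total (5 × 4). Row 13: index ⌊(13-1)/4⌋ = 3 into host → AK3; (13-1) mod 4 = 0 into the melted columns → INFO.
So row 13 is (AK3, INFO, 497); count = 497.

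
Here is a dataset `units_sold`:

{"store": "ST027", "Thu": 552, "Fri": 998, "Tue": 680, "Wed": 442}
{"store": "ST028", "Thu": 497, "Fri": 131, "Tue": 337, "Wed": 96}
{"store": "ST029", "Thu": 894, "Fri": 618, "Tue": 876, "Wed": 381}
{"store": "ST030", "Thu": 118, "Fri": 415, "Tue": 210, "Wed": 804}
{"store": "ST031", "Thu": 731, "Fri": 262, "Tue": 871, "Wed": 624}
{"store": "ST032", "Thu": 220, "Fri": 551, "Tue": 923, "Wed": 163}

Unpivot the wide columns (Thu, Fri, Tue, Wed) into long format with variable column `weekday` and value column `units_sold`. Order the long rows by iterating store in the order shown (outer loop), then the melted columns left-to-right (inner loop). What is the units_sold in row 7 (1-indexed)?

337

24 rows total (6 × 4). Row 7: index ⌊(7-1)/4⌋ = 1 into store → ST028; (7-1) mod 4 = 2 into the melted columns → Tue.
So row 7 is (ST028, Tue, 337); units_sold = 337.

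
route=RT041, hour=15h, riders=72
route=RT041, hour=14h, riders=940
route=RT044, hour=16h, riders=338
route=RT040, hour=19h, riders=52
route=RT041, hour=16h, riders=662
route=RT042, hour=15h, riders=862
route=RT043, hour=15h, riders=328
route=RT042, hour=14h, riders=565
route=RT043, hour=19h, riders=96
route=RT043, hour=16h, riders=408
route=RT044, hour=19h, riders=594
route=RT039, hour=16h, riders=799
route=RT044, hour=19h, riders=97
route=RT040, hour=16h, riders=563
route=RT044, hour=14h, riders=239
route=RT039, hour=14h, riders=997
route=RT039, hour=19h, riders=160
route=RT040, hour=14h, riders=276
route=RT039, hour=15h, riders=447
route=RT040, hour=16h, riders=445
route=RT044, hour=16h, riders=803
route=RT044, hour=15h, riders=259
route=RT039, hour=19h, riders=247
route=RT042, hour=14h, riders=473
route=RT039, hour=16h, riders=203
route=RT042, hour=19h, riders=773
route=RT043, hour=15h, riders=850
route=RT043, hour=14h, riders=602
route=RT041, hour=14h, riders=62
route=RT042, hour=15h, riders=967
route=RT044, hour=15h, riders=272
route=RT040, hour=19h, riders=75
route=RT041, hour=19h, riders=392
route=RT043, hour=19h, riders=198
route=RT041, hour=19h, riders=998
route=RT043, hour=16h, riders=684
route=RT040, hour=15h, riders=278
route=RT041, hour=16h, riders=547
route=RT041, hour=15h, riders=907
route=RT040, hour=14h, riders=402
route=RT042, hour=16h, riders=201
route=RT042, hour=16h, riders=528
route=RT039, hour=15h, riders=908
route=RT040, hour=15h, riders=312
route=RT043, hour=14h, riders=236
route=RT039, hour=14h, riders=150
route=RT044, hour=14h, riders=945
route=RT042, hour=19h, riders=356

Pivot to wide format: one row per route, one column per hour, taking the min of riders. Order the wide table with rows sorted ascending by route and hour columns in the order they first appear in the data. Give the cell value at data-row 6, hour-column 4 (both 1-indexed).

With rows sorted ascending by route, row 6 is route=RT044. hour columns in first-appearance order: 15h, 14h, 16h, 19h; column 4 is 19h.
Long rows with route=RT044, hour=19h: min(594, 97) = 97.

97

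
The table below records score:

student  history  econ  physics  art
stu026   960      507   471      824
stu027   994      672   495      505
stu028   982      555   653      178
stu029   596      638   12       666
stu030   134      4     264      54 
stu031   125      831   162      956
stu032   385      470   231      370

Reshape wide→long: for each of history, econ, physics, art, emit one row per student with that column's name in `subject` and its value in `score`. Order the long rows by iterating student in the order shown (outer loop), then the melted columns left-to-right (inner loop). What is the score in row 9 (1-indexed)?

982

28 rows total (7 × 4). Row 9: index ⌊(9-1)/4⌋ = 2 into student → stu028; (9-1) mod 4 = 0 into the melted columns → history.
So row 9 is (stu028, history, 982); score = 982.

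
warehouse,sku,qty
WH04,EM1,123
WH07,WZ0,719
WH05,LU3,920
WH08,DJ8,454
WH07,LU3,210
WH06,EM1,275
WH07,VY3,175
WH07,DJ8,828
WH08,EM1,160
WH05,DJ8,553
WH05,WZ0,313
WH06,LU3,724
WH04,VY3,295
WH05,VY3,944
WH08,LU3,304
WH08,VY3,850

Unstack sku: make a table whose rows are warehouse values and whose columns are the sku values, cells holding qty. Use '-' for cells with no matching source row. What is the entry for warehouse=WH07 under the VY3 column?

The long row with warehouse=WH07, sku=VY3 has qty=175.

175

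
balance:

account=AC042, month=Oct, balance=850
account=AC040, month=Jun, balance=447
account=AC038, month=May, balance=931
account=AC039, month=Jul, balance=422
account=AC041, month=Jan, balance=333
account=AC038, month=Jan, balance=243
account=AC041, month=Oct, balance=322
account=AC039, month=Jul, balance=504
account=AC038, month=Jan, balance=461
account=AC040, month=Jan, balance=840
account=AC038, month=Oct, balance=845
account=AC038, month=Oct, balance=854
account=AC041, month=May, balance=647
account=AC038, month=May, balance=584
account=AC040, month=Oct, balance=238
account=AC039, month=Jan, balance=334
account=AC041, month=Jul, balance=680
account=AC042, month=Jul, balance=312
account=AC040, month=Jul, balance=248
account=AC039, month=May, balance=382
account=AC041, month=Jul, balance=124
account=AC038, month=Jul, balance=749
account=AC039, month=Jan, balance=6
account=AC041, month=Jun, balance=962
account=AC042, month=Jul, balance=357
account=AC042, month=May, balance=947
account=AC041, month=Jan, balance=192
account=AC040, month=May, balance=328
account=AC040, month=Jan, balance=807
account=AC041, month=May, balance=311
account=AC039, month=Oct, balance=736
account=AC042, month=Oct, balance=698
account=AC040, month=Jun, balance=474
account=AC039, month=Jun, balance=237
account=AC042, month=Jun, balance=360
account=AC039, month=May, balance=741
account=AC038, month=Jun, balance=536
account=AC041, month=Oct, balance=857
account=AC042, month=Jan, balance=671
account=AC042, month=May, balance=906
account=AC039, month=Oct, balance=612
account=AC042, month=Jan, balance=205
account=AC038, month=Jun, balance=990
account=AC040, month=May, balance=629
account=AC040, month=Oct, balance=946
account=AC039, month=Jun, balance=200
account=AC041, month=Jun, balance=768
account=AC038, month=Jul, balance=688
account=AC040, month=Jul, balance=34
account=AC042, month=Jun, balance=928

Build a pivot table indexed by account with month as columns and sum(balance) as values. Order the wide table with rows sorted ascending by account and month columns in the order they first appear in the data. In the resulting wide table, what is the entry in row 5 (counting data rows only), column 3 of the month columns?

1853

With rows sorted ascending by account, row 5 is account=AC042. month columns in first-appearance order: Oct, Jun, May, Jul, Jan; column 3 is May.
Long rows with account=AC042, month=May: 947 + 906 = 1853.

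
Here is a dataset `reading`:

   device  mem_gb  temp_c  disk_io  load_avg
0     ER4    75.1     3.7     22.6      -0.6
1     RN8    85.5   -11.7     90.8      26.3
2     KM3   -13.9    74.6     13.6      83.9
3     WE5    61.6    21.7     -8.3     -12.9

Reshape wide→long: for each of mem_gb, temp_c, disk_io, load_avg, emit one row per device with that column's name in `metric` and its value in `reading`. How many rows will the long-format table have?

16

4 device values × 4 melted columns = 16 rows.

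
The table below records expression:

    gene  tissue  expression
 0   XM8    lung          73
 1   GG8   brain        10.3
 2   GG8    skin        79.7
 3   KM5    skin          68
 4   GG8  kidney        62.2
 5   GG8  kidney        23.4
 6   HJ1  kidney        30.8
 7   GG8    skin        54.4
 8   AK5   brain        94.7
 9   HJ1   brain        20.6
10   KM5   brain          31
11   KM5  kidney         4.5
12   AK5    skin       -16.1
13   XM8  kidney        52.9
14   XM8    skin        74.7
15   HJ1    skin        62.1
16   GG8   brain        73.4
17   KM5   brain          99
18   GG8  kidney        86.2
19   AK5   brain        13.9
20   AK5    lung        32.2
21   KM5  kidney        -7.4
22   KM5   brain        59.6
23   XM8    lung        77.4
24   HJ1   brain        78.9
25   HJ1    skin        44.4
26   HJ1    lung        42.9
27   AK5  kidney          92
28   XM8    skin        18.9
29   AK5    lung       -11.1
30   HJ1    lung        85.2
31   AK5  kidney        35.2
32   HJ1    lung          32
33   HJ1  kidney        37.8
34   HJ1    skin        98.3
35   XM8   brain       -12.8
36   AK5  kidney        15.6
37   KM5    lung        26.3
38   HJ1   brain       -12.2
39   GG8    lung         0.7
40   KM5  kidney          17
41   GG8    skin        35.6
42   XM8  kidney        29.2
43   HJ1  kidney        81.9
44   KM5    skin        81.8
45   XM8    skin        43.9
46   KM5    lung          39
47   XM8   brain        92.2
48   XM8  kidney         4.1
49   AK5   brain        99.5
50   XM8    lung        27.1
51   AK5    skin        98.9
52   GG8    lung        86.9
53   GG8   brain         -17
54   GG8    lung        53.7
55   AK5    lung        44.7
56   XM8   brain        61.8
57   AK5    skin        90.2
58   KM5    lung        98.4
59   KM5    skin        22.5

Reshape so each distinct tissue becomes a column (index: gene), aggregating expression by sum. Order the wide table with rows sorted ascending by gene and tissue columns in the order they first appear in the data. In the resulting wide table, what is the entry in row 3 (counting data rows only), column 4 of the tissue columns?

With rows sorted ascending by gene, row 3 is gene=HJ1. tissue columns in first-appearance order: lung, brain, skin, kidney; column 4 is kidney.
Long rows with gene=HJ1, tissue=kidney: 30.8 + 37.8 + 81.9 = 150.5.

150.5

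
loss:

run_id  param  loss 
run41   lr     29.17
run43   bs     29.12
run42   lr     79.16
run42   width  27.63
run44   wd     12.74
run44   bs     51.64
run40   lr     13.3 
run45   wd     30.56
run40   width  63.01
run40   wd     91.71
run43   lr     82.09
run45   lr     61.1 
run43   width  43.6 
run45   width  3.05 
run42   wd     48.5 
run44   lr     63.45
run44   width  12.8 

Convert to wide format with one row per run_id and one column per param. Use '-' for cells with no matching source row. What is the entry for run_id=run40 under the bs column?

No long-format row has run_id=run40 and param=bs, so the cell is -.

-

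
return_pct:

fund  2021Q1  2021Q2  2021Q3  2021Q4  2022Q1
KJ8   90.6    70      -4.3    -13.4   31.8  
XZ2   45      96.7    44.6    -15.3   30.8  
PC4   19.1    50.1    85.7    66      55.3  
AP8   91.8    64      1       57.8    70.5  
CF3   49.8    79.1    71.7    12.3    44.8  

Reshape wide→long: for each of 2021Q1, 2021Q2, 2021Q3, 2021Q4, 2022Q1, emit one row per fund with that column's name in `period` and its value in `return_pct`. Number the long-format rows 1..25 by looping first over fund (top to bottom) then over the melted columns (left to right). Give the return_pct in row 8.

25 rows total (5 × 5). Row 8: index ⌊(8-1)/5⌋ = 1 into fund → XZ2; (8-1) mod 5 = 2 into the melted columns → 2021Q3.
So row 8 is (XZ2, 2021Q3, 44.6); return_pct = 44.6.

44.6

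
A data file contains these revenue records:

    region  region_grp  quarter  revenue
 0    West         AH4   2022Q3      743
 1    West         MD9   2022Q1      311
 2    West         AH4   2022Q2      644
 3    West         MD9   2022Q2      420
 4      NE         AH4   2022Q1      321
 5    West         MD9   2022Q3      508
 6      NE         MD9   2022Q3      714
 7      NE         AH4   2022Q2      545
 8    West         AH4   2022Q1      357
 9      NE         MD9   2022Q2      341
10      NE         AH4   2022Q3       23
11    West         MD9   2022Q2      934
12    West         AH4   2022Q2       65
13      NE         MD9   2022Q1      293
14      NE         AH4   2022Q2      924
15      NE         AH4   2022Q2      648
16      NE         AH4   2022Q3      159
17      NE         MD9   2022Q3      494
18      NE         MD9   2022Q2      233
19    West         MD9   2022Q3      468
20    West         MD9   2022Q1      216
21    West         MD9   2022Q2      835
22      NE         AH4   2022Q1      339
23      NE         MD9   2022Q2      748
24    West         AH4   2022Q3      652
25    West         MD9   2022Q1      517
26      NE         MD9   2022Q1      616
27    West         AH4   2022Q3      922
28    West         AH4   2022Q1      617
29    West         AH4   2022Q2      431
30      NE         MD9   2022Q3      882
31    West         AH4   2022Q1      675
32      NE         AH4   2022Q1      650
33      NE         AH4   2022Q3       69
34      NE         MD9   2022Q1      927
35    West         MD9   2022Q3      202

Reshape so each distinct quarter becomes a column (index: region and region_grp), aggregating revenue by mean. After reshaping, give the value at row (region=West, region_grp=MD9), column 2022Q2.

Rows with region=West, region_grp=MD9 and quarter=2022Q2: revenue values are 420, 934, 835.
(420 + 934 + 835) / 3 = 729.67.

729.67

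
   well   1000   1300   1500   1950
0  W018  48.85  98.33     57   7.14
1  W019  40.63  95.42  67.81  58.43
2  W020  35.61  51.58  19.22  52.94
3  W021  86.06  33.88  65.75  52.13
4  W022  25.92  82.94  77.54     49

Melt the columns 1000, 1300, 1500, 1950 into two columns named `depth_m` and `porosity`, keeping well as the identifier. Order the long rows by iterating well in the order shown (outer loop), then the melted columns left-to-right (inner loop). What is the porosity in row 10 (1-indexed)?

51.58

20 rows total (5 × 4). Row 10: index ⌊(10-1)/4⌋ = 2 into well → W020; (10-1) mod 4 = 1 into the melted columns → 1300.
So row 10 is (W020, 1300, 51.58); porosity = 51.58.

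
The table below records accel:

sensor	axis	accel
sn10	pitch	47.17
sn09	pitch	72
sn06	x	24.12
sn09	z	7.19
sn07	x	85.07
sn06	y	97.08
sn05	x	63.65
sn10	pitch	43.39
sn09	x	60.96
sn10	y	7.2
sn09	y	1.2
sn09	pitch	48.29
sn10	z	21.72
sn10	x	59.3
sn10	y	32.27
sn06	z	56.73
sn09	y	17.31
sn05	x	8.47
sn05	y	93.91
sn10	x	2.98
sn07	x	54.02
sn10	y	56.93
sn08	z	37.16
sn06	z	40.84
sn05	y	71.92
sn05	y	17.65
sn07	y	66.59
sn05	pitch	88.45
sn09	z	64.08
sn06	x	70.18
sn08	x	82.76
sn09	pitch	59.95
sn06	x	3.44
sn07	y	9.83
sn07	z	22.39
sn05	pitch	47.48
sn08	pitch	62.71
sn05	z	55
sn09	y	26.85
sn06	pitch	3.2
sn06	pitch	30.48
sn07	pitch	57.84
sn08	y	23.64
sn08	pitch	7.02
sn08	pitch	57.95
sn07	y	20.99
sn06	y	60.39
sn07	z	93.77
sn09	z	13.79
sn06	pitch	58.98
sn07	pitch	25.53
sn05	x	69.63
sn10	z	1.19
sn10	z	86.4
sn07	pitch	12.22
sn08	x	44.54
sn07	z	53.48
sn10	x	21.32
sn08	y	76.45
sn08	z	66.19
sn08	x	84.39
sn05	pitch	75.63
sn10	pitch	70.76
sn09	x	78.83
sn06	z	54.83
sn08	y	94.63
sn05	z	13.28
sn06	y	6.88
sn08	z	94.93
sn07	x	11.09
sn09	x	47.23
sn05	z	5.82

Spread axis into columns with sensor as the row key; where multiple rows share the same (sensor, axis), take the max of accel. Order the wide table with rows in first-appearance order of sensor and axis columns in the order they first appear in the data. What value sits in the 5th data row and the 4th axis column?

With rows in first-appearance order of sensor, row 5 is sensor=sn05. axis columns in first-appearance order: pitch, x, z, y; column 4 is y.
Long rows with sensor=sn05, axis=y: max(93.91, 71.92, 17.65) = 93.91.

93.91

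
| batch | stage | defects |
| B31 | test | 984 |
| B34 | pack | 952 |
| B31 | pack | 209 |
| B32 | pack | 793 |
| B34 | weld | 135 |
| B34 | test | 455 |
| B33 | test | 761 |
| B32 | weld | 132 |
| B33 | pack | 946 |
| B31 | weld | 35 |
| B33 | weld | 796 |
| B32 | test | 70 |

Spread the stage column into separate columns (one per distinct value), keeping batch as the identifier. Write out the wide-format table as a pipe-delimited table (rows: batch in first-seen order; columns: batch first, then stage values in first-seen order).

| batch | test | pack | weld |
| B31 | 984 | 209 | 35 |
| B34 | 455 | 952 | 135 |
| B32 | 70 | 793 | 132 |
| B33 | 761 | 946 | 796 |

Columns: batch plus the 3 distinct stage values (test, pack, weld).
For example, row B31 column test takes defects=984 from the long row (B31, test).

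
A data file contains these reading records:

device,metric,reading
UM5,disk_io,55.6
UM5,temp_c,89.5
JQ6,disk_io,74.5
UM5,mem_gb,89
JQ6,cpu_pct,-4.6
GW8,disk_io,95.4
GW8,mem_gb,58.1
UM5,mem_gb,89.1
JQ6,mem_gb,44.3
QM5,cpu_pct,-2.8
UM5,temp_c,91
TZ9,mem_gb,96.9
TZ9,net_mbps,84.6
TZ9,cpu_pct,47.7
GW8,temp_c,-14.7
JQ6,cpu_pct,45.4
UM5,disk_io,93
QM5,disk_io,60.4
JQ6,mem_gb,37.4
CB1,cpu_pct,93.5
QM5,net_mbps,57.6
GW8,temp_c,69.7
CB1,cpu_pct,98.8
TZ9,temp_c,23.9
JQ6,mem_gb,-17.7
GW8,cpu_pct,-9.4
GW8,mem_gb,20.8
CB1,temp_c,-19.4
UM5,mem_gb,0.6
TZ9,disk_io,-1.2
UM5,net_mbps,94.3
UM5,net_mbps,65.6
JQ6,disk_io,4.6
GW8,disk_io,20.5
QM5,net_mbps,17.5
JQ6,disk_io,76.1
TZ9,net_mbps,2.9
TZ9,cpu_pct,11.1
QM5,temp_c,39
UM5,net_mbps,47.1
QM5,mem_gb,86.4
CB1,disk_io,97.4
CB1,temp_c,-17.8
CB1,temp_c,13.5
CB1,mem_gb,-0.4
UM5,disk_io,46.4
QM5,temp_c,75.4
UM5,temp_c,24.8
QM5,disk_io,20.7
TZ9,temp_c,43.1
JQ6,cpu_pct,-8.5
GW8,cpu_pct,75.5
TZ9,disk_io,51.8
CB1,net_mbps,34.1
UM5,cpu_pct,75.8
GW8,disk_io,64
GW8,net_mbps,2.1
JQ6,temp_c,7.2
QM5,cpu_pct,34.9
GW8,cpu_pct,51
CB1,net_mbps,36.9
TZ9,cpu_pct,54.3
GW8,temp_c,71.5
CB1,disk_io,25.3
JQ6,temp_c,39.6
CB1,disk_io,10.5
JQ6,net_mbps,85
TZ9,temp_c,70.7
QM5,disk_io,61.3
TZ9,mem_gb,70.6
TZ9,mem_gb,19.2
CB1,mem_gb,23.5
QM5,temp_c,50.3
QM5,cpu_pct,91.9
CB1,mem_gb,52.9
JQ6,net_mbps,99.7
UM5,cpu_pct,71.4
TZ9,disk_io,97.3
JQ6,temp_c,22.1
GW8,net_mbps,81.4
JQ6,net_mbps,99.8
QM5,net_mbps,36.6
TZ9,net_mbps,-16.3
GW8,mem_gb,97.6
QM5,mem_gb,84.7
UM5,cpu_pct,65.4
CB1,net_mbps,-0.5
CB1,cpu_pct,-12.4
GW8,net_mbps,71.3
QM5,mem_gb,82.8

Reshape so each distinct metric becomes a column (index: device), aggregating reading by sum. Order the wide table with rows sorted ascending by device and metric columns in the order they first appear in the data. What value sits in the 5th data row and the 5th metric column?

71.2

With rows sorted ascending by device, row 5 is device=TZ9. metric columns in first-appearance order: disk_io, temp_c, mem_gb, cpu_pct, net_mbps; column 5 is net_mbps.
Long rows with device=TZ9, metric=net_mbps: 84.6 + 2.9 + -16.3 = 71.2.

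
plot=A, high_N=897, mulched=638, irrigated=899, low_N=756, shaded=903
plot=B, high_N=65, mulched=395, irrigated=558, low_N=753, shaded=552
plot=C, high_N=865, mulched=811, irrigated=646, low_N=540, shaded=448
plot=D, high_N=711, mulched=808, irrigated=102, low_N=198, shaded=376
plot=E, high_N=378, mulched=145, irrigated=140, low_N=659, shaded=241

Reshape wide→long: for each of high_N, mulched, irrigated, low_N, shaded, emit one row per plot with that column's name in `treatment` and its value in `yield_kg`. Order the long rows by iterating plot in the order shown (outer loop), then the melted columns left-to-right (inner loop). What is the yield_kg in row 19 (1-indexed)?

198

25 rows total (5 × 5). Row 19: index ⌊(19-1)/5⌋ = 3 into plot → D; (19-1) mod 5 = 3 into the melted columns → low_N.
So row 19 is (D, low_N, 198); yield_kg = 198.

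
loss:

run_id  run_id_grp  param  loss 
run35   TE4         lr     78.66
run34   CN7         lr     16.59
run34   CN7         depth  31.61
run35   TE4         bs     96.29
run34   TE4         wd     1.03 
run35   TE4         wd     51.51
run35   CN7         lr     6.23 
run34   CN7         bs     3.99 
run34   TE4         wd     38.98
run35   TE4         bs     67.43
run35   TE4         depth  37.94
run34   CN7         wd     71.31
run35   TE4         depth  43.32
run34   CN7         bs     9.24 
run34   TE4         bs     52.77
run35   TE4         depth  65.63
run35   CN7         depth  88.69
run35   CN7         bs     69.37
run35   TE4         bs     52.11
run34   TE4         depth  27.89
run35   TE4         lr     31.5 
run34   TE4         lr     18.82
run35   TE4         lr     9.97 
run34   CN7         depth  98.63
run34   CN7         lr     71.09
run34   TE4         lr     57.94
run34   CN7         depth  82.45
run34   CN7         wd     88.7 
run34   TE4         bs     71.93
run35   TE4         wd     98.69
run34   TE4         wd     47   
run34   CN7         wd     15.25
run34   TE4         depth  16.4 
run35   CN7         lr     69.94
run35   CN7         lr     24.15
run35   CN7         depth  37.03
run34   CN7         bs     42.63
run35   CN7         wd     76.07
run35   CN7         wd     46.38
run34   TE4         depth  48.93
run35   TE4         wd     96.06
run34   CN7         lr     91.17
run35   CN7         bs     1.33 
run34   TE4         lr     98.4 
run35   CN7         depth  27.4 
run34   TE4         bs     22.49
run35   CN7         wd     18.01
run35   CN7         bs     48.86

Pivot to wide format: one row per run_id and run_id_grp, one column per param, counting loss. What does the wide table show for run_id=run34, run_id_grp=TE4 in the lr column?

Rows with run_id=run34, run_id_grp=TE4 and param=lr: loss values are 18.82, 57.94, 98.4.
3 rows match — count = 3.

3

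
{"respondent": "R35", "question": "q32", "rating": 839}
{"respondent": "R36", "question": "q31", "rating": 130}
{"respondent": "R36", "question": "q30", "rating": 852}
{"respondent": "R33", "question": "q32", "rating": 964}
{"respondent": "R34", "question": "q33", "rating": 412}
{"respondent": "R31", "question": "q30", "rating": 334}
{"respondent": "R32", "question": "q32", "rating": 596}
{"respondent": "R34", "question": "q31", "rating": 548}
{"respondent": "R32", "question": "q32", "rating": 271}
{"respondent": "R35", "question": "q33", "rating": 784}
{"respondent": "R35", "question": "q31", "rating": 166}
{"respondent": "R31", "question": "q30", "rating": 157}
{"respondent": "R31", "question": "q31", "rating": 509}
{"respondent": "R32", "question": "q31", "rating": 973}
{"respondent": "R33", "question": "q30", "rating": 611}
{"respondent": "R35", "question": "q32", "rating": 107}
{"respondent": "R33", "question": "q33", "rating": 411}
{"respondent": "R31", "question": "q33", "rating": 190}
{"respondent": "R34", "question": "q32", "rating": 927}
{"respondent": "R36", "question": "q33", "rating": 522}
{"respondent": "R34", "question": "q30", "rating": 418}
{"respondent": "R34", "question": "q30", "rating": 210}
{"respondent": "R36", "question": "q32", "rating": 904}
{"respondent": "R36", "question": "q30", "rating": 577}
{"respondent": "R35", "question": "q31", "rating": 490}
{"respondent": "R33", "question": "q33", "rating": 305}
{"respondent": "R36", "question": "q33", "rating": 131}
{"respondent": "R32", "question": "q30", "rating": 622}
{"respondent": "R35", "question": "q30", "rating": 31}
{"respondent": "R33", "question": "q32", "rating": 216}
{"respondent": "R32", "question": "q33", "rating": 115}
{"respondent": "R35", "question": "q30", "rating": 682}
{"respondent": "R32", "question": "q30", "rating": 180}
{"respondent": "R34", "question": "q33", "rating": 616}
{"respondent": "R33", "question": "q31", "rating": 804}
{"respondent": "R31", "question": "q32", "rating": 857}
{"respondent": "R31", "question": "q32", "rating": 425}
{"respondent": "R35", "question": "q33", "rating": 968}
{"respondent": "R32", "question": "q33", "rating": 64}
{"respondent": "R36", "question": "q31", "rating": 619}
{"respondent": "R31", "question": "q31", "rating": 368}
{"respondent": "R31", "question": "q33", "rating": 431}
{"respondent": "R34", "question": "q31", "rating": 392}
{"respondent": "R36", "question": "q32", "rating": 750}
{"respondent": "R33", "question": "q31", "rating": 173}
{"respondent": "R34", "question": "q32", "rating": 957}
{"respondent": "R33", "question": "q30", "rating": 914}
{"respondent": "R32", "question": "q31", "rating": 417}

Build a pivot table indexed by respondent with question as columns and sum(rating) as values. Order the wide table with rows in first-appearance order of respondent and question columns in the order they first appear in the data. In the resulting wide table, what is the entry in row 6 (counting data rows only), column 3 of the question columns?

With rows in first-appearance order of respondent, row 6 is respondent=R32. question columns in first-appearance order: q32, q31, q30, q33; column 3 is q30.
Long rows with respondent=R32, question=q30: 622 + 180 = 802.

802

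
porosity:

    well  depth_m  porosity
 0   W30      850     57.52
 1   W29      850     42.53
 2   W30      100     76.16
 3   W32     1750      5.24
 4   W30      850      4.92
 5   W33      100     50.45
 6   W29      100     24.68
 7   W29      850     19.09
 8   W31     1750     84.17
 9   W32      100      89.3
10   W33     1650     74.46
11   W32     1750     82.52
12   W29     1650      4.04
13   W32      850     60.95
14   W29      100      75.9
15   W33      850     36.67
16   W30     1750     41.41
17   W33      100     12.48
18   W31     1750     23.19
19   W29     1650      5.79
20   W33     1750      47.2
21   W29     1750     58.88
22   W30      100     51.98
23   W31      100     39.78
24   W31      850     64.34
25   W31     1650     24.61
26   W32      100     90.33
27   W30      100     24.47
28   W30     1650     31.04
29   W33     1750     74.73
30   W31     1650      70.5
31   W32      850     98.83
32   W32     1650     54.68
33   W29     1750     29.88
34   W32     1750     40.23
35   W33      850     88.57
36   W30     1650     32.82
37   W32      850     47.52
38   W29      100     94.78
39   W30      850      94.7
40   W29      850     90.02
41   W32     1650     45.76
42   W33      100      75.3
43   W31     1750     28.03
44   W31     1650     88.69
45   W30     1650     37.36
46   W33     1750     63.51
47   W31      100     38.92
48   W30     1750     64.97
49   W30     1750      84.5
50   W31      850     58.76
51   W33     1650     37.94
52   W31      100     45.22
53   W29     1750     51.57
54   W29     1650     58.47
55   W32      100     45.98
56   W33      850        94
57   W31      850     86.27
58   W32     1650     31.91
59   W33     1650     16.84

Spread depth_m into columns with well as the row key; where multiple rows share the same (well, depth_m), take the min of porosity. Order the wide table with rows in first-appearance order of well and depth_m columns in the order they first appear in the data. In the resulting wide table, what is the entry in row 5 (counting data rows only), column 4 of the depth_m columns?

With rows in first-appearance order of well, row 5 is well=W31. depth_m columns in first-appearance order: 850, 100, 1750, 1650; column 4 is 1650.
Long rows with well=W31, depth_m=1650: min(24.61, 70.5, 88.69) = 24.61.

24.61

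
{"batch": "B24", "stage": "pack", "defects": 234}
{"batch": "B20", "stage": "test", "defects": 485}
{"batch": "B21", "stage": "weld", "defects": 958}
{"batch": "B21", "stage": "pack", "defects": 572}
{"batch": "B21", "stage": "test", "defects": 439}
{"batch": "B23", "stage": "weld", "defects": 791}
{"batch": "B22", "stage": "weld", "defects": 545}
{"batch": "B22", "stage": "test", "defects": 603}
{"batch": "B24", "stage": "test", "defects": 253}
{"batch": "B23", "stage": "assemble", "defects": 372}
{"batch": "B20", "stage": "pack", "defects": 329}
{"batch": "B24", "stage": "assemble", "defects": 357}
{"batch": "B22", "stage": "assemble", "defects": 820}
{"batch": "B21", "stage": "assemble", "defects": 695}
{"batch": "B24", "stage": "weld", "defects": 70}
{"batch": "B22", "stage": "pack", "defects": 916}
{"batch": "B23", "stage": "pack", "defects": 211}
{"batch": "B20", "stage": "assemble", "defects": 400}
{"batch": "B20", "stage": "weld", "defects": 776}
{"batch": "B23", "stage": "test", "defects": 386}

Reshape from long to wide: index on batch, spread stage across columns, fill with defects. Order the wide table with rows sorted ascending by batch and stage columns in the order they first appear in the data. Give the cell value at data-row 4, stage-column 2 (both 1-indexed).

With rows sorted ascending by batch, row 4 is batch=B23. stage columns in first-appearance order: pack, test, weld, assemble; column 2 is test.
Long rows with batch=B23, stage=test: defects = 386.

386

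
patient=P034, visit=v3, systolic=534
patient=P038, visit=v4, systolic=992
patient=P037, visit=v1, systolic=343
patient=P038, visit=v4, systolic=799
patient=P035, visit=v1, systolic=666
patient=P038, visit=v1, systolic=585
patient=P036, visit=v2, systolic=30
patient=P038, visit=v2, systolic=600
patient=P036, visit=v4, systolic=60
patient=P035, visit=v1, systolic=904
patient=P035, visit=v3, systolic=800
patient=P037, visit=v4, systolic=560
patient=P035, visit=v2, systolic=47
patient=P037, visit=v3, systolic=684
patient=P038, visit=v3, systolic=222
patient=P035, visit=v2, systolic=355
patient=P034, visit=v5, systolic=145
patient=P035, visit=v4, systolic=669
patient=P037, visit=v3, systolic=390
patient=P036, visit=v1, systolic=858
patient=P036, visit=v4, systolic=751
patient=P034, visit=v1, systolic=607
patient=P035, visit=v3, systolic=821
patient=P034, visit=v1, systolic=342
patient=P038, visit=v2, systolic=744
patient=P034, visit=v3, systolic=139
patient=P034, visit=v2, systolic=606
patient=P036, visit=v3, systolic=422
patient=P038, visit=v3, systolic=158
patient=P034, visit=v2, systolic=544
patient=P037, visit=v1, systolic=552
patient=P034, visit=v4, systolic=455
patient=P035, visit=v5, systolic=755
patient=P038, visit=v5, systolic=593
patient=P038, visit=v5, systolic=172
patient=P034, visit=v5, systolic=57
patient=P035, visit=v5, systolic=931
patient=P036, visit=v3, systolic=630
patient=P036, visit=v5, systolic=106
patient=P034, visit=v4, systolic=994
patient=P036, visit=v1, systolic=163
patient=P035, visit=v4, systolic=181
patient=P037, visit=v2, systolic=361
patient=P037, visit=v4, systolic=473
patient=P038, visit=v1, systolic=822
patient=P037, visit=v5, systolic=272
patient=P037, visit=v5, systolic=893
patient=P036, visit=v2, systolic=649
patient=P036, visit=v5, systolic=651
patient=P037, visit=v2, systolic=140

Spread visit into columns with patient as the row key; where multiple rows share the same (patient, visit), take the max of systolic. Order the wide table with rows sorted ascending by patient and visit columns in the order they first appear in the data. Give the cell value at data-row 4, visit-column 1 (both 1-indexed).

684

With rows sorted ascending by patient, row 4 is patient=P037. visit columns in first-appearance order: v3, v4, v1, v2, v5; column 1 is v3.
Long rows with patient=P037, visit=v3: max(684, 390) = 684.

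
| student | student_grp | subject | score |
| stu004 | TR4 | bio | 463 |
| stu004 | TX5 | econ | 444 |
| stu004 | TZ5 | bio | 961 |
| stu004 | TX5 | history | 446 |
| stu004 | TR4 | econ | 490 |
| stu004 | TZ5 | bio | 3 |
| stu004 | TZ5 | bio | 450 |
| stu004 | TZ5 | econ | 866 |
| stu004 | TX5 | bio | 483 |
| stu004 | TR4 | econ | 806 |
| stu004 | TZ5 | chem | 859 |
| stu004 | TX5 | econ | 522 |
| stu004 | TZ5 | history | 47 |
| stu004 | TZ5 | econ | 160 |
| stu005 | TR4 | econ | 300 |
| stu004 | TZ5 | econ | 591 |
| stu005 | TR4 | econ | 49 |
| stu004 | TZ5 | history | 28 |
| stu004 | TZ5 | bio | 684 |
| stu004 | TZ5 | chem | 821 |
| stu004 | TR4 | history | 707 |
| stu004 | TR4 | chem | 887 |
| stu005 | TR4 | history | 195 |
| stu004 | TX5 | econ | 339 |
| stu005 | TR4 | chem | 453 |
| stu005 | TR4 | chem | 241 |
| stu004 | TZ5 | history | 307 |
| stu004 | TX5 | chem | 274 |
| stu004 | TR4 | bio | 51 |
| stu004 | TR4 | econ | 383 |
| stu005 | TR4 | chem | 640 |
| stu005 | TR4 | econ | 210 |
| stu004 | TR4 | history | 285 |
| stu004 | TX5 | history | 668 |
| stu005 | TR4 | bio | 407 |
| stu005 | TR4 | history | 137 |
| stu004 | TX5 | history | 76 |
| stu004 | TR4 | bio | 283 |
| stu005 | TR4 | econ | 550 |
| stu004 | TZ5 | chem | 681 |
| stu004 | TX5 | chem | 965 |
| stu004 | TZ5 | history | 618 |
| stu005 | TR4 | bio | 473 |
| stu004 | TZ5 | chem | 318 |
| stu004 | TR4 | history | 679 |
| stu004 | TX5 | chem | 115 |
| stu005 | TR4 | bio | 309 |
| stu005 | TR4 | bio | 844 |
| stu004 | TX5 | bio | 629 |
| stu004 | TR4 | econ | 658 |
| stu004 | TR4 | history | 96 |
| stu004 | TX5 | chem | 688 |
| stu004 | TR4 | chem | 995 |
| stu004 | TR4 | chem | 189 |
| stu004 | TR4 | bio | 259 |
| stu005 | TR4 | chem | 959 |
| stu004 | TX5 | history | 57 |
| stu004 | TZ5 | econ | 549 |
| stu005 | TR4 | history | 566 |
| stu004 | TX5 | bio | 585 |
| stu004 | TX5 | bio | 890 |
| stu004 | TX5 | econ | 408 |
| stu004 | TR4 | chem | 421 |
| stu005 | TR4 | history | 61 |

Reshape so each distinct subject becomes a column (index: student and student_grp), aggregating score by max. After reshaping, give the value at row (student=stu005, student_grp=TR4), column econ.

Rows with student=stu005, student_grp=TR4 and subject=econ: score values are 300, 49, 210, 550.
max(300, 49, 210, 550) = 550.

550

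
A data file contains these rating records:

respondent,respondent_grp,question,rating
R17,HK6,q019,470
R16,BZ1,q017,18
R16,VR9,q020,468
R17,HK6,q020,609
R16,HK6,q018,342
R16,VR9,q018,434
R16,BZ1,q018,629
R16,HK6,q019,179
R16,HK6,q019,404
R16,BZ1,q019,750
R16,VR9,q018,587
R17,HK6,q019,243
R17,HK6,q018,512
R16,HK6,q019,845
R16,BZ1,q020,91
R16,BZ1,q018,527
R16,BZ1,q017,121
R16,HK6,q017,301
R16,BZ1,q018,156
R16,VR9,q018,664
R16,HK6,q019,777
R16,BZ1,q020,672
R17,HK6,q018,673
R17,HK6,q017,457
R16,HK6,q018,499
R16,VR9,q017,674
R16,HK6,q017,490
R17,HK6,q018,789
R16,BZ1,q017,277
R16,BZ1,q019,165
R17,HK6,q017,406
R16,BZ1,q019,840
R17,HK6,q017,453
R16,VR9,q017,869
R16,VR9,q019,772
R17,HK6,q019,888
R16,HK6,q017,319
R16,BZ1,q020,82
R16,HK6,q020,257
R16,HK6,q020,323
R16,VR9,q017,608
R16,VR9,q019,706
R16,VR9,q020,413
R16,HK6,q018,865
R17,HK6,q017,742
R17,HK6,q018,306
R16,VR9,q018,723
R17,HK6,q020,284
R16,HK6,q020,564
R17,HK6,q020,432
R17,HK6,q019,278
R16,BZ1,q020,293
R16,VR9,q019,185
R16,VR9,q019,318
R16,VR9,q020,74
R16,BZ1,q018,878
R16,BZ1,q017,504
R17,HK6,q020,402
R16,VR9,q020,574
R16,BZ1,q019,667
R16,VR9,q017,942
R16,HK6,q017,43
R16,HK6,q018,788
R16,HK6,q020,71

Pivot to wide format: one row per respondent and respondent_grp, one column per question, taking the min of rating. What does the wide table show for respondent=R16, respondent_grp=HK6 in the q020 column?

71

Rows with respondent=R16, respondent_grp=HK6 and question=q020: rating values are 257, 323, 564, 71.
min(257, 323, 564, 71) = 71.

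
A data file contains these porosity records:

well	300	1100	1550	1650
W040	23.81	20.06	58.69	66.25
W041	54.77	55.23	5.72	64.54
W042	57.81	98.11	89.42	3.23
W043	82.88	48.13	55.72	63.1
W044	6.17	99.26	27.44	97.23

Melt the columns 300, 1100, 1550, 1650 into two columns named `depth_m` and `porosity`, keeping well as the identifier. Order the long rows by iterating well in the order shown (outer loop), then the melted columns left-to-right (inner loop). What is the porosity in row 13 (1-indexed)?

20 rows total (5 × 4). Row 13: index ⌊(13-1)/4⌋ = 3 into well → W043; (13-1) mod 4 = 0 into the melted columns → 300.
So row 13 is (W043, 300, 82.88); porosity = 82.88.

82.88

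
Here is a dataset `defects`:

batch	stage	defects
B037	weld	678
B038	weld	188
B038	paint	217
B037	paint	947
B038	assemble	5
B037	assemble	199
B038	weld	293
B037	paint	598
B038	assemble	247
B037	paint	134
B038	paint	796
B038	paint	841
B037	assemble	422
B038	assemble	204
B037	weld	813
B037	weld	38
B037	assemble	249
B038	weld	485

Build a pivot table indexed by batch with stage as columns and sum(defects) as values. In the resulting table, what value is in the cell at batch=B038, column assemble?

456

Rows with batch=B038 and stage=assemble: defects values are 5, 247, 204.
5 + 247 + 204 = 456.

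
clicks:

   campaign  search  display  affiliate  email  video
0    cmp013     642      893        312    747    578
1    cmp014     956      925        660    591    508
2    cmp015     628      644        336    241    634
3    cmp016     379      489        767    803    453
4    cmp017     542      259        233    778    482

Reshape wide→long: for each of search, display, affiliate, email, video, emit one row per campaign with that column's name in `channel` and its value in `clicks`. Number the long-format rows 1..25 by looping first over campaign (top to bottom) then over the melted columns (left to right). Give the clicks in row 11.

25 rows total (5 × 5). Row 11: index ⌊(11-1)/5⌋ = 2 into campaign → cmp015; (11-1) mod 5 = 0 into the melted columns → search.
So row 11 is (cmp015, search, 628); clicks = 628.

628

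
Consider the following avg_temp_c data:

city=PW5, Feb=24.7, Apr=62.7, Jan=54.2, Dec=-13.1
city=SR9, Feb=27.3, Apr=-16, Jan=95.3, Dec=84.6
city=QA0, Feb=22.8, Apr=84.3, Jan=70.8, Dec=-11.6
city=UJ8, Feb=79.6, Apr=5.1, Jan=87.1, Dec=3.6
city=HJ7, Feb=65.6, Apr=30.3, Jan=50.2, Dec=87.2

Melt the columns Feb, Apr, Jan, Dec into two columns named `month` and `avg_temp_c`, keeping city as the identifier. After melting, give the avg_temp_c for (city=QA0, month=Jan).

Unpivoting turns each (city, wide-column) pair into one long row.
The wide cell at row QA0, column Jan holds 70.8, so the long row (QA0, Jan) has avg_temp_c=70.8.

70.8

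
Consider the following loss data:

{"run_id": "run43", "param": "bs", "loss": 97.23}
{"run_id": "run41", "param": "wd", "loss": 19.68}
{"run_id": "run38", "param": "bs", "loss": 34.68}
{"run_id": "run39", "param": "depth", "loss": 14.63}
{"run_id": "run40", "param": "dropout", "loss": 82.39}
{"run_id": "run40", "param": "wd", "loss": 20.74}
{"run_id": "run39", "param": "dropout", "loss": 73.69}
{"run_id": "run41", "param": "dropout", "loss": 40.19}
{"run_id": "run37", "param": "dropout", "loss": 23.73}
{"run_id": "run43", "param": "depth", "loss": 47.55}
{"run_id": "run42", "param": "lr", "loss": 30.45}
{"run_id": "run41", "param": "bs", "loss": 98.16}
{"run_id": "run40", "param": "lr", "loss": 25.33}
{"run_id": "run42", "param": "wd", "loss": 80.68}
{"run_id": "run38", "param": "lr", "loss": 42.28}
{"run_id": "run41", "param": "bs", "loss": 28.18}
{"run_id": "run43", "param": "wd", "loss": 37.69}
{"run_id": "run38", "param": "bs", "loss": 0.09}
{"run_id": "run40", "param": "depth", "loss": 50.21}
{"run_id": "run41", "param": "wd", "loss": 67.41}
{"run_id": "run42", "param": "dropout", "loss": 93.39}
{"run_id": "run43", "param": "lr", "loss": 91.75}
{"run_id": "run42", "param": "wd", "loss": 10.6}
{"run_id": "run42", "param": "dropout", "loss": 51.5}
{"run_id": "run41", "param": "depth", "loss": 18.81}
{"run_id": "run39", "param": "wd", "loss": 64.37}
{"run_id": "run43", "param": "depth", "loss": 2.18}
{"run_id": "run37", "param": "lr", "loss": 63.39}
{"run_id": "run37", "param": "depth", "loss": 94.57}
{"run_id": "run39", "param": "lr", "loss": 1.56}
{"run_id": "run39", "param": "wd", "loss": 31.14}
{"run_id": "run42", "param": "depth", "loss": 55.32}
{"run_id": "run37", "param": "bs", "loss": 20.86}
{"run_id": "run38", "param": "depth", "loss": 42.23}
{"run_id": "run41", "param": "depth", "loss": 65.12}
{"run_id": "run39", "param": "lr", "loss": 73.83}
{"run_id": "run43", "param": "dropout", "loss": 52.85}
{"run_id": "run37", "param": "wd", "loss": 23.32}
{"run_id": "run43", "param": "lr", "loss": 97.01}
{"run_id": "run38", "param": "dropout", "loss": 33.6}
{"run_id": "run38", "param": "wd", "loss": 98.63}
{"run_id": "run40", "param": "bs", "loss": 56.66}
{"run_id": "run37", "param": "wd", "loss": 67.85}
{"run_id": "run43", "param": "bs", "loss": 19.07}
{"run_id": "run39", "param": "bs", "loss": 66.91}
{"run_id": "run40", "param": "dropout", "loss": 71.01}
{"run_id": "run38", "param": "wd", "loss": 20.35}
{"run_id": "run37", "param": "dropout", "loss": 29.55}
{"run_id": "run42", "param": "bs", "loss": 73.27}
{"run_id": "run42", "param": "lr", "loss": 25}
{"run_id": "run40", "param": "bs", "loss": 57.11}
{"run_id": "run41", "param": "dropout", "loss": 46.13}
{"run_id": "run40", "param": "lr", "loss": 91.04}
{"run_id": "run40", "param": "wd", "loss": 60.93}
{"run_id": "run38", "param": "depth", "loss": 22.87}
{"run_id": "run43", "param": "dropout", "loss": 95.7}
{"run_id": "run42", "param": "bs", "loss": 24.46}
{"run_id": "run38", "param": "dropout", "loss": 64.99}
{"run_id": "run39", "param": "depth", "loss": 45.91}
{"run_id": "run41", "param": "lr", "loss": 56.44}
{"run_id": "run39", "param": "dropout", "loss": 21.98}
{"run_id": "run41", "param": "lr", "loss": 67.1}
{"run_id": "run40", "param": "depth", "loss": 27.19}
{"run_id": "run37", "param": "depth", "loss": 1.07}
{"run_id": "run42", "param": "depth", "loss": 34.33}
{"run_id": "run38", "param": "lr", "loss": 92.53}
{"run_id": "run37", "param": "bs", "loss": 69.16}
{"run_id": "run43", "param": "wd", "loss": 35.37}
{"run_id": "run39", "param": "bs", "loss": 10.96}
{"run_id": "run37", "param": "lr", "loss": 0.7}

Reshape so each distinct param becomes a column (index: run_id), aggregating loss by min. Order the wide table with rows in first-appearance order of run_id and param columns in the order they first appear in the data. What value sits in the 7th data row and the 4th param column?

With rows in first-appearance order of run_id, row 7 is run_id=run42. param columns in first-appearance order: bs, wd, depth, dropout, lr; column 4 is dropout.
Long rows with run_id=run42, param=dropout: min(93.39, 51.5) = 51.5.

51.5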